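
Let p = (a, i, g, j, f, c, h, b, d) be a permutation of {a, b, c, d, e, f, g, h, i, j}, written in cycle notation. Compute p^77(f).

f lies in the 9-cycle (a, i, g, j, f, c, h, b, d).
Powers repeat with period 9 on this cycle, and 77 mod 9 = 5, so p^77(f) = p^5(f).
Stepping 5 places around the cycle: f → c → h → b → d → a.

a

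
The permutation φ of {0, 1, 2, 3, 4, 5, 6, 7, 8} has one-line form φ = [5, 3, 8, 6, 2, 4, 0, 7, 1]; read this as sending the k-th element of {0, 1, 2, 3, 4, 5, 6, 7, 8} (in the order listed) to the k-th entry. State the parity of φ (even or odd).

odd

In disjoint-cycle form the cycle lengths are 8, 1.
A cycle of length ℓ contributes ℓ−1 transpositions, so φ is a product of 7 transpositions — odd.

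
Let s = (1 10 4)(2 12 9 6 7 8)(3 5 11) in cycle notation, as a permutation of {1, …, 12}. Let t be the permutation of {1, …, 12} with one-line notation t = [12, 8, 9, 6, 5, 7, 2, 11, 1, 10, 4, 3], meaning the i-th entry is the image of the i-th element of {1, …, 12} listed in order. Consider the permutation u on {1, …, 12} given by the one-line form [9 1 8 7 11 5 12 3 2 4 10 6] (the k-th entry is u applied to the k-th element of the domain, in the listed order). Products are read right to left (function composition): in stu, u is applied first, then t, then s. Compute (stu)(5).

1

Chase 5: u(5) = 11; t(11) = 4; s(4) = 1. Hence (stu)(5) = 1.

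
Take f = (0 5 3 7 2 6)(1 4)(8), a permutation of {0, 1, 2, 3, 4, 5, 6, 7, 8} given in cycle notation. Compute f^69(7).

0

7 lies in the 6-cycle (0 5 3 7 2 6).
Powers repeat with period 6 on this cycle, and 69 mod 6 = 3, so f^69(7) = f^3(7).
Stepping 3 places around the cycle: 7 → 2 → 6 → 0.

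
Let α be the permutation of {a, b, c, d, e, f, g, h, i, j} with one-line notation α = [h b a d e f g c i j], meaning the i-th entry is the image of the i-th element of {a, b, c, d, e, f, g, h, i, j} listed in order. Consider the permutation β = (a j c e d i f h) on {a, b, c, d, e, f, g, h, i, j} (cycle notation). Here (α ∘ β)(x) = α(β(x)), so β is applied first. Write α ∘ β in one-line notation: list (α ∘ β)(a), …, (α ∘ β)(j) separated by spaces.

j b e i d c g h f a

(α ∘ β)(x) = α(β(x)). Computing each image: α(β(a)) = α(j) = j, α(β(b)) = α(b) = b, α(β(c)) = α(e) = e, α(β(d)) = α(i) = i, α(β(e)) = α(d) = d, α(β(f)) = α(h) = c, α(β(g)) = α(g) = g, α(β(h)) = α(a) = h, α(β(i)) = α(f) = f, α(β(j)) = α(c) = a.
Hence α ∘ β = [j b e i d c g h f a].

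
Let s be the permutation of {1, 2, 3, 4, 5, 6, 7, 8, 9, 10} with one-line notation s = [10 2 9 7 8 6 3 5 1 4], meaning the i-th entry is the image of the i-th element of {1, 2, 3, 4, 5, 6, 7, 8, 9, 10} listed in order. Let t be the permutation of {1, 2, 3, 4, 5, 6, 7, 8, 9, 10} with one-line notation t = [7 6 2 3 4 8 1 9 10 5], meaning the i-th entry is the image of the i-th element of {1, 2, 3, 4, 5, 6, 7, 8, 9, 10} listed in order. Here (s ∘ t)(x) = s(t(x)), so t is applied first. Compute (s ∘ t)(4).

9

(s ∘ t)(4) = s(t(4)). t(4) = 3, then s(3) = 9. So (s ∘ t)(4) = 9.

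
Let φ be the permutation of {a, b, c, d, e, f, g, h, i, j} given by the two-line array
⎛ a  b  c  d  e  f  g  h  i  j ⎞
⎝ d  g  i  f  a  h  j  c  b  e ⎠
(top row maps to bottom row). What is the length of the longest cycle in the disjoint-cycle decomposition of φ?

Decomposing into disjoint cycles gives (a, d, f, h, c, i, b, g, j, e); the longest has length 10.

10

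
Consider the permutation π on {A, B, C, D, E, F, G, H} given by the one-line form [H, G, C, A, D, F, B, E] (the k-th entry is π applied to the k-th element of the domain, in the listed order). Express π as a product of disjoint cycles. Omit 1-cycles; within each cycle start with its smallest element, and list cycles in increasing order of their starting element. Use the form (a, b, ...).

From A: A → H → E → D → A, closing the cycle (A, H, E, D).
Continuing from each remaining unvisited element yields (A, H, E, D)(B, G).

(A, H, E, D)(B, G)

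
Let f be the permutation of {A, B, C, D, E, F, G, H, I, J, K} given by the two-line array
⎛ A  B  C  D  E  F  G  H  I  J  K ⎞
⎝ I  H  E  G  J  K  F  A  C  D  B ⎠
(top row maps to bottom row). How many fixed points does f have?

No element satisfies f(x) = x, so there are 0 fixed points.

0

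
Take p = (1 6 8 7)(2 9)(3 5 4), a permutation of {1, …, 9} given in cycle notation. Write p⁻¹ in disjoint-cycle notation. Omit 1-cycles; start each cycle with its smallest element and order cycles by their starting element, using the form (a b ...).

(1 7 8 6)(2 9)(3 4 5)

The inverse reverses each cycle.
After reversing and putting each cycle's least element first, p⁻¹ = (1 7 8 6)(2 9)(3 4 5).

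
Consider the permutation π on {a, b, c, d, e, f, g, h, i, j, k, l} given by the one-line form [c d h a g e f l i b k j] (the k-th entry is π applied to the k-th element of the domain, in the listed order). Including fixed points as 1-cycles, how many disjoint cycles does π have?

The cycle decomposition is (a c h l j b d)(e g f)(i)(k), which has 4 cycles (counting 1-cycles).

4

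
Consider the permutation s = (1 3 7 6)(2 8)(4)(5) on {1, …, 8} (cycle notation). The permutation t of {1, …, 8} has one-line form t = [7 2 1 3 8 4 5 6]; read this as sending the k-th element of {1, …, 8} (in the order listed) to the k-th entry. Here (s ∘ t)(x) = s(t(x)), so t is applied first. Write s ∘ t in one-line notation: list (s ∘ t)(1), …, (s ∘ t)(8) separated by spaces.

For each element, apply t then s: 1 → 7 → 6; 2 → 2 → 8; 3 → 1 → 3; 4 → 3 → 7; 5 → 8 → 2; 6 → 4 → 4; 7 → 5 → 5; 8 → 6 → 1.
So s ∘ t in one-line form is 6 8 3 7 2 4 5 1.

6 8 3 7 2 4 5 1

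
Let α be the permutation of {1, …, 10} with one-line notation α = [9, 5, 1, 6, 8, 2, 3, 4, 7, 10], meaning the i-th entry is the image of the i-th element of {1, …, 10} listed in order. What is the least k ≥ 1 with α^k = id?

20

Writing α as disjoint cycles, the cycle lengths are 5, 4, 1.
Since disjoint cycles commute, ord(α) = lcm(5, 4) = 20.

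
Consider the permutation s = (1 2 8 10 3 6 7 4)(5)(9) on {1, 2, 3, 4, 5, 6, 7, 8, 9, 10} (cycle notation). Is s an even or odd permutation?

odd

The cycle lengths are 8, 1, 1.
A cycle of length ℓ contributes ℓ−1 transpositions, so s is a product of 7 transpositions — odd.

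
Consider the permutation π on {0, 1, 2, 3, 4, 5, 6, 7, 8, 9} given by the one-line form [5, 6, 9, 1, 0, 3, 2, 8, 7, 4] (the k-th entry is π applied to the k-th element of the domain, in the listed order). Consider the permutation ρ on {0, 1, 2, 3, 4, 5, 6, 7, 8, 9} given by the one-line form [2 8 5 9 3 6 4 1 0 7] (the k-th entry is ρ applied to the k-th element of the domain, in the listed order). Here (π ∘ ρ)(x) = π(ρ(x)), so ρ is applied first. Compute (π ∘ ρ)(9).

First apply ρ: ρ(9) = 7, then π(7) = 8. Thus (π ∘ ρ)(9) = 8.

8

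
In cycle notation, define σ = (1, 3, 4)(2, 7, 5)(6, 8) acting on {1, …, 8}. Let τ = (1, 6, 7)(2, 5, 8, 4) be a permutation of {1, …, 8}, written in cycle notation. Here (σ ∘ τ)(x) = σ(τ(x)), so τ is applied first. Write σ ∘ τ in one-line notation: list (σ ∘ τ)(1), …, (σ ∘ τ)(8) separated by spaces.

8 2 4 7 6 5 3 1

For each element, apply τ then σ: 1 → 6 → 8; 2 → 5 → 2; 3 → 3 → 4; 4 → 2 → 7; 5 → 8 → 6; 6 → 7 → 5; 7 → 1 → 3; 8 → 4 → 1.
Collecting the images, σ ∘ τ = [8 2 4 7 6 5 3 1].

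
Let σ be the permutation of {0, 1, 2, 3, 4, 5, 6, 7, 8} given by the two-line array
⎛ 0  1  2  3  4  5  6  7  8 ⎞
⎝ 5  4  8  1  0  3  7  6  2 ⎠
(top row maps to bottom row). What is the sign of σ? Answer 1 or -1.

In disjoint-cycle form the cycle lengths are 5, 2, 2.
A cycle is odd iff its length is even; σ has 2 even-length cycles, so sgn(σ) = (−1)^2 and σ is even.

1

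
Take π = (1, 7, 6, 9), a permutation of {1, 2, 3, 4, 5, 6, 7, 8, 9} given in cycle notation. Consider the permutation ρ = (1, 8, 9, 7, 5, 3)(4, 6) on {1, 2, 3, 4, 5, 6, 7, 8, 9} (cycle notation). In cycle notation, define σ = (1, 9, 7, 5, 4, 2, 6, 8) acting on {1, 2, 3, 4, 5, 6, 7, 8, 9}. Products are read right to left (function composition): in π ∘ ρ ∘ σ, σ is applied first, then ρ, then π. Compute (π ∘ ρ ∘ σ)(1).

Apply the permutations in order: σ(1) = 9, then ρ(9) = 7, then π(7) = 6. So (π ∘ ρ ∘ σ)(1) = 6.

6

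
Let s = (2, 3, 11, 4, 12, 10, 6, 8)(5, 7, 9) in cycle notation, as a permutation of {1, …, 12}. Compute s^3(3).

12

3 lies in the 8-cycle (2, 3, 11, 4, 12, 10, 6, 8).
Advancing 3 steps from 3: 3 → 11 → 4 → 12.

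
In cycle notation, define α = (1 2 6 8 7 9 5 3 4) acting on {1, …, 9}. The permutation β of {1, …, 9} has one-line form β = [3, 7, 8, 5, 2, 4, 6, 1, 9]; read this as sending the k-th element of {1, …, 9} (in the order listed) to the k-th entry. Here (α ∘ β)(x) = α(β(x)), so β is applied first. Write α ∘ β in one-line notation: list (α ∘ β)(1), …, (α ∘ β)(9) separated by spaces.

4 9 7 3 6 1 8 2 5

Chase each element through β then α: 1 → 3 → 4; 2 → 7 → 9; 3 → 8 → 7; 4 → 5 → 3; 5 → 2 → 6; 6 → 4 → 1; 7 → 6 → 8; 8 → 1 → 2; 9 → 9 → 5.
So α ∘ β in one-line form is 4 9 7 3 6 1 8 2 5.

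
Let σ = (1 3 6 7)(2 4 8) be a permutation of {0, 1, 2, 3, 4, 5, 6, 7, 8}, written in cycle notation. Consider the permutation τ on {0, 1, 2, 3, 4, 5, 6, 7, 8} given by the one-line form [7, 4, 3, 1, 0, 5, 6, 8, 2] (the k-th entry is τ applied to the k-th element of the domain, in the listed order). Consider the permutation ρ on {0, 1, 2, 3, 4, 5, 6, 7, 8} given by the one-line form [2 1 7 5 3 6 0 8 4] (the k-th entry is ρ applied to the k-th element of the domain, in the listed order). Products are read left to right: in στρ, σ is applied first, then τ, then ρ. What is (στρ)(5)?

6

(στρ)(5) = ρ(τ(σ(5))). σ(5) = 5, then τ(5) = 5, then ρ(5) = 6, so the result is 6.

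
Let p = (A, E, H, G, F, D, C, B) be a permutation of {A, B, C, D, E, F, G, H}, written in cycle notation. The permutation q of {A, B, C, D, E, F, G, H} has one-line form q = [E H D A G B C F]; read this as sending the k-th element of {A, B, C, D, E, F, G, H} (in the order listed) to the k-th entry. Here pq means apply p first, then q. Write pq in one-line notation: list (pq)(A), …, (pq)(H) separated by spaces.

G E H D F A B C

(pq)(x) = q(p(x)). Computing each image: q(p(A)) = q(E) = G, q(p(B)) = q(A) = E, q(p(C)) = q(B) = H, q(p(D)) = q(C) = D, q(p(E)) = q(H) = F, q(p(F)) = q(D) = A, q(p(G)) = q(F) = B, q(p(H)) = q(G) = C.
Hence pq = [G E H D F A B C].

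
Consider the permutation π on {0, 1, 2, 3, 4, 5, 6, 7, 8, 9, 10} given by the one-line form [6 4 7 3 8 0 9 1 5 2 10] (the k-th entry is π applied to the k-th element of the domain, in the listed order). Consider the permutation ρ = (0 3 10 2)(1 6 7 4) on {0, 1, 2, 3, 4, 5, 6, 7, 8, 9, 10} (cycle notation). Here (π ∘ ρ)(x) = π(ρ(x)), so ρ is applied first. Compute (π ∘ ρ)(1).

ρ(1) = 6, then π(6) = 9; composing gives (π ∘ ρ)(1) = 9.

9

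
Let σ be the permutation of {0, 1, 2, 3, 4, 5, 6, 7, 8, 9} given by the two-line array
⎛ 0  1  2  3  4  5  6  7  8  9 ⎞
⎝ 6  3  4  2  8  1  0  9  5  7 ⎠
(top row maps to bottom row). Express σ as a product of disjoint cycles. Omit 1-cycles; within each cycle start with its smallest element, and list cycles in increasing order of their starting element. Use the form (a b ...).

(0 6)(1 3 2 4 8 5)(7 9)

Start at 0 and follow images: 0 → 6 → 0, giving the cycle (0 6).
Repeating from the next unused element and collecting all non-trivial cycles gives (0 6)(1 3 2 4 8 5)(7 9).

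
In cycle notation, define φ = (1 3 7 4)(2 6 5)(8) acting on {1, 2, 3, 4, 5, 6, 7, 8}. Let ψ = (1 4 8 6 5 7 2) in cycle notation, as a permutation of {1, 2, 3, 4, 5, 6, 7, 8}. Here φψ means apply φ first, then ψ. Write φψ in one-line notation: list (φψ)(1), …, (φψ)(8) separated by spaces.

(φψ)(x) = ψ(φ(x)). Computing each image: ψ(φ(1)) = ψ(3) = 3, ψ(φ(2)) = ψ(6) = 5, ψ(φ(3)) = ψ(7) = 2, ψ(φ(4)) = ψ(1) = 4, ψ(φ(5)) = ψ(2) = 1, ψ(φ(6)) = ψ(5) = 7, ψ(φ(7)) = ψ(4) = 8, ψ(φ(8)) = ψ(8) = 6.
Hence φψ = [3 5 2 4 1 7 8 6].

3 5 2 4 1 7 8 6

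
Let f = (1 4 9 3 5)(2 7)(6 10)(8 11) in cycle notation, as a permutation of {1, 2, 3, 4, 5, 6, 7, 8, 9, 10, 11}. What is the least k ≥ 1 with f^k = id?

The cycle type of f is (5, 2, 2, 2).
Since disjoint cycles commute, ord(f) = lcm(5, 2, 2, 2) = 10.

10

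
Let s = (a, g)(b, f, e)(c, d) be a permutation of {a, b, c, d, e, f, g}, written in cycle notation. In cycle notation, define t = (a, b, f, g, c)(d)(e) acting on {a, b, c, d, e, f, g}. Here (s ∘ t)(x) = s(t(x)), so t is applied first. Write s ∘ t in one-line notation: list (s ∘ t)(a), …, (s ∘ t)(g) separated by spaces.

For each element, apply t then s: a → b → f; b → f → e; c → a → g; d → d → c; e → e → b; f → g → a; g → c → d.
So s ∘ t in one-line form is f e g c b a d.

f e g c b a d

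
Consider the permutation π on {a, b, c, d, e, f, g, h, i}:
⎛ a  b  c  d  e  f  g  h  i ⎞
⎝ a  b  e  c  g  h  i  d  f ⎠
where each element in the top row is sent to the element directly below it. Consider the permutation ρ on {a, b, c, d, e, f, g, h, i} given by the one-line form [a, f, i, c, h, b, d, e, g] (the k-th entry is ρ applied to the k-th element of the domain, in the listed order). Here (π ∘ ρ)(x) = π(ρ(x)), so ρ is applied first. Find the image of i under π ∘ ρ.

ρ(i) = g, then π(g) = i; composing gives (π ∘ ρ)(i) = i.

i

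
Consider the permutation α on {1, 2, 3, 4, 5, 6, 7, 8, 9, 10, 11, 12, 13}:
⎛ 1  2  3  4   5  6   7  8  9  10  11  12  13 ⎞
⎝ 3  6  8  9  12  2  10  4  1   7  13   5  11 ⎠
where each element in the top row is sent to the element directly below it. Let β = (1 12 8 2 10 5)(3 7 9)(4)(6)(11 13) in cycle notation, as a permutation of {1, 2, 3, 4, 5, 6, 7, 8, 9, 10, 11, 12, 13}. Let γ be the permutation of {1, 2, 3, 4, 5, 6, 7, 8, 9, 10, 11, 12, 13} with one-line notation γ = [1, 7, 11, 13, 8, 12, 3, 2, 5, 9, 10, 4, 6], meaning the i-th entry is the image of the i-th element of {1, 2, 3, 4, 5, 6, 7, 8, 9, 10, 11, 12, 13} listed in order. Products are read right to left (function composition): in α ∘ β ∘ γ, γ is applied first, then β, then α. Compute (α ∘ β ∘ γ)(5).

6

(α ∘ β ∘ γ)(5) = α(β(γ(5))). γ(5) = 8, then β(8) = 2, then α(2) = 6, so the result is 6.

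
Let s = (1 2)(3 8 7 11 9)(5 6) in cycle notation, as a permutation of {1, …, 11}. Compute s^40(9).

9

9 lies in the 5-cycle (3 8 7 11 9).
Powers repeat with period 5 on this cycle, and 40 mod 5 = 0, so s^40(9) = s^0(9).
So s^40(9) = 9.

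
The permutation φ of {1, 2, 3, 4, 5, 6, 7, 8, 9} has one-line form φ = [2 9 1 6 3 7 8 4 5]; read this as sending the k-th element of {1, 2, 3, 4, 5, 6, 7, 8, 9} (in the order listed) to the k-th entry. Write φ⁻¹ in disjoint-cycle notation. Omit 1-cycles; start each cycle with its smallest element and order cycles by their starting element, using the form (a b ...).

The cycle decomposition of φ is (1 2 9 5 3)(4 6 7 8).
Reversing each cycle (and rotating so the smallest element leads) gives φ⁻¹ = (1 3 5 9 2)(4 8 7 6).

(1 3 5 9 2)(4 8 7 6)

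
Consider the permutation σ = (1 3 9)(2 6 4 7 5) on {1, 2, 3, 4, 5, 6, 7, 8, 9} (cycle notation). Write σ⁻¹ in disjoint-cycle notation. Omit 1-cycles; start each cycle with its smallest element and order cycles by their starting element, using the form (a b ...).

(1 9 3)(2 5 7 4 6)

The inverse reverses each cycle.
Reversing each cycle of σ and rotating so the smallest element leads gives (1 9 3)(2 5 7 4 6).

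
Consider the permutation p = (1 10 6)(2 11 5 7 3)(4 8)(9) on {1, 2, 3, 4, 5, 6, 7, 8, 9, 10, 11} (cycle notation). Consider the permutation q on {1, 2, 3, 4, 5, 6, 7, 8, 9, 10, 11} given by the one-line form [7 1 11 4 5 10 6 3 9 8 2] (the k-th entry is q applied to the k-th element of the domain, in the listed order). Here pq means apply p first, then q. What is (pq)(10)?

10

(pq)(10) = q(p(10)). p(10) = 6, then q(6) = 10. So (pq)(10) = 10.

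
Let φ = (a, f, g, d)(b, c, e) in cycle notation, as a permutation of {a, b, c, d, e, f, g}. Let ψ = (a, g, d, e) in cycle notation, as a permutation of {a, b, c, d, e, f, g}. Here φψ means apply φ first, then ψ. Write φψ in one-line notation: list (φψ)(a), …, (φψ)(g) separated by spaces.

(φψ)(x) = ψ(φ(x)). Computing each image: ψ(φ(a)) = ψ(f) = f, ψ(φ(b)) = ψ(c) = c, ψ(φ(c)) = ψ(e) = a, ψ(φ(d)) = ψ(a) = g, ψ(φ(e)) = ψ(b) = b, ψ(φ(f)) = ψ(g) = d, ψ(φ(g)) = ψ(d) = e.
Hence φψ = [f c a g b d e].

f c a g b d e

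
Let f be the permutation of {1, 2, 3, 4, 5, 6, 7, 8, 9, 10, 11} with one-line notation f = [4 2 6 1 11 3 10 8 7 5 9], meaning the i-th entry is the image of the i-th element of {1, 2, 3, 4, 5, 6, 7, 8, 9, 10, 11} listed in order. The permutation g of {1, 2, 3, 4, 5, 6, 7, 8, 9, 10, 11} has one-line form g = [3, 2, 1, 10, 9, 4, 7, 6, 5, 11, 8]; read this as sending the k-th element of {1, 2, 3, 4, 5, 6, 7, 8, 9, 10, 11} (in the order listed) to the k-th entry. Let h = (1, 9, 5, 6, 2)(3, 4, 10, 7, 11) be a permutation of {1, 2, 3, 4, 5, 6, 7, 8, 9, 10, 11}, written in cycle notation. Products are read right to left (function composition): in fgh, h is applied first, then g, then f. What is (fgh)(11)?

4

(fgh)(11) = f(g(h(11))). h(11) = 3, then g(3) = 1, then f(1) = 4, so the result is 4.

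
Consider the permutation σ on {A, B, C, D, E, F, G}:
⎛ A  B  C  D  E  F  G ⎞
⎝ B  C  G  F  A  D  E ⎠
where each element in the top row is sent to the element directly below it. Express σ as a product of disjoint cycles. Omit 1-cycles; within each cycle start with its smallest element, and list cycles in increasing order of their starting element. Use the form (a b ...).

(A B C G E)(D F)

From A: A → B → C → G → E → A, closing the cycle (A B C G E).
Repeating from the next unused element and collecting all non-trivial cycles gives (A B C G E)(D F).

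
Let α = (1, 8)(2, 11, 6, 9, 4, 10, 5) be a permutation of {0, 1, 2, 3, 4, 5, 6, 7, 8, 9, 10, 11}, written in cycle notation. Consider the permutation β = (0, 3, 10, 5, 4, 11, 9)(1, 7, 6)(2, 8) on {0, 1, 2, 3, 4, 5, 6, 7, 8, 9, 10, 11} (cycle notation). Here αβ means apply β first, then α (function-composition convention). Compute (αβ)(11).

β(11) = 9, then α(9) = 4; composing gives (αβ)(11) = 4.

4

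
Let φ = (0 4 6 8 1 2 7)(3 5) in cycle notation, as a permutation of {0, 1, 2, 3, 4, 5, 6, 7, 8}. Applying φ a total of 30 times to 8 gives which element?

8 lies in the 7-cycle (0 4 6 8 1 2 7).
Powers repeat with period 7 on this cycle, and 30 mod 7 = 2, so φ^30(8) = φ^2(8).
Stepping 2 places around the cycle: 8 → 1 → 2.

2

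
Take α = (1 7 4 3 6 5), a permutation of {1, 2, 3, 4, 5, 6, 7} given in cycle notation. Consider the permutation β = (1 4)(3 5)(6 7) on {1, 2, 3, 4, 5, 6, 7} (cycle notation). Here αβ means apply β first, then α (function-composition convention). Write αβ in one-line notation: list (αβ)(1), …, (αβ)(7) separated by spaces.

(αβ)(x) = α(β(x)). Computing each image: α(β(1)) = α(4) = 3, α(β(2)) = α(2) = 2, α(β(3)) = α(5) = 1, α(β(4)) = α(1) = 7, α(β(5)) = α(3) = 6, α(β(6)) = α(7) = 4, α(β(7)) = α(6) = 5.
Hence αβ = [3 2 1 7 6 4 5].

3 2 1 7 6 4 5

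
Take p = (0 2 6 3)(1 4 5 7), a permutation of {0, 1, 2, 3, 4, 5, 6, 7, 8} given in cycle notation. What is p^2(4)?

4 lies in the 4-cycle (1 4 5 7).
Advancing 2 steps from 4: 4 → 5 → 7.

7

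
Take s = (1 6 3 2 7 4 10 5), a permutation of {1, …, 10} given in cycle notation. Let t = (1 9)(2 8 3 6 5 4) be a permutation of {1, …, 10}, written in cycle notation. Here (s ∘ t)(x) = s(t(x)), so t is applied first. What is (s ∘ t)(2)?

First apply t: t(2) = 8, then s(8) = 8. Thus (s ∘ t)(2) = 8.

8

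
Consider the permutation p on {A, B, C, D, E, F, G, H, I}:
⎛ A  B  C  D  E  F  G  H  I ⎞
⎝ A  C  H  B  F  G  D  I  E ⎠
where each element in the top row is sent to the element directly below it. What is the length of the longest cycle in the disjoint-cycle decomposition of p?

8

Decomposing into disjoint cycles gives (B C H I E F G D); the longest has length 8.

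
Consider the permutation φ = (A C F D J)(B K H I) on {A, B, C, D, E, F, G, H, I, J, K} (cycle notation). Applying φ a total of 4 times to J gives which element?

J lies in the 5-cycle (A C F D J).
Stepping 4 places around the cycle: J → A → C → F → D.

D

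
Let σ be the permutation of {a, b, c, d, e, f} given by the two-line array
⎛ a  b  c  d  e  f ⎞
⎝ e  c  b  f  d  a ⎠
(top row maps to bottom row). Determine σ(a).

The entry below a in the array is e, so σ(a) = e.

e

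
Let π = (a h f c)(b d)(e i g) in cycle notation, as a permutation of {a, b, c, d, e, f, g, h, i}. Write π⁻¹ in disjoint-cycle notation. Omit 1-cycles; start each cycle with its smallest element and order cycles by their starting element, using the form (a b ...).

The inverse reverses each cycle.
Reversing each cycle of π and rotating so the smallest element leads gives (a c f h)(b d)(e g i).

(a c f h)(b d)(e g i)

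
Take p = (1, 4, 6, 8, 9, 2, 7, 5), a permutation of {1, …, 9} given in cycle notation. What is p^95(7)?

2

7 lies in the 8-cycle (1, 4, 6, 8, 9, 2, 7, 5).
Since the cycle has length 8, p^95 acts on it the same as p^7 (95 mod 8 = 7).
Advancing 7 steps from 7: 7 → 5 → 1 → 4 → 6 → 8 → 9 → 2.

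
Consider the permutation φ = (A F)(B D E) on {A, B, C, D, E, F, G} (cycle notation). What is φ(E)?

E appears in (B D E); the next entry (wrapping around) is B.

B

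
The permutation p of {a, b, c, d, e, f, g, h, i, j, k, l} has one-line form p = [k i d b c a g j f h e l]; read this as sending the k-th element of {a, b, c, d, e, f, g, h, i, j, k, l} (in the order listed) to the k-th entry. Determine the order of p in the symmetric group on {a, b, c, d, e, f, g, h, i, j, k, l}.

8

Writing p as disjoint cycles, the cycle lengths are 8, 2, 1, 1.
The order is lcm(8, 2) = 8.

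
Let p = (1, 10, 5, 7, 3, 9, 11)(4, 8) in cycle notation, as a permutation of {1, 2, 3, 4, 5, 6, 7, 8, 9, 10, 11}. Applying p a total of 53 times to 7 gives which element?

1

7 lies in the 7-cycle (1, 10, 5, 7, 3, 9, 11).
Powers repeat with period 7 on this cycle, and 53 mod 7 = 4, so p^53(7) = p^4(7).
Stepping 4 places around the cycle: 7 → 3 → 9 → 11 → 1.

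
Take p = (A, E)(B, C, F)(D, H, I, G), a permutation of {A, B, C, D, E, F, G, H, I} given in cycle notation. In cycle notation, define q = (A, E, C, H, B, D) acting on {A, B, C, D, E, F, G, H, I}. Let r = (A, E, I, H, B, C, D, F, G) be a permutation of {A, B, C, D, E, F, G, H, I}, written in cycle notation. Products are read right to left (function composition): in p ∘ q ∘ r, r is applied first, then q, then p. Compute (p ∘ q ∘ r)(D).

B

Apply the permutations in order: r(D) = F, then q(F) = F, then p(F) = B. So (p ∘ q ∘ r)(D) = B.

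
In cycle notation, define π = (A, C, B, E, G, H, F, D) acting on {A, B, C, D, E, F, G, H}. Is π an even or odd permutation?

The cycle lengths are 8.
A cycle is odd iff its length is even; π has 1 even-length cycle, so sgn(π) = (−1)^1 and π is odd.

odd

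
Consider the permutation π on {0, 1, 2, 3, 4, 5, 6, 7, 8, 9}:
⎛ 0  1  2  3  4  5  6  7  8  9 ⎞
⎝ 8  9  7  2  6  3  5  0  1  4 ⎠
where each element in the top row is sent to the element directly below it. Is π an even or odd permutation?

In disjoint-cycle form the cycle lengths are 10.
A cycle of length ℓ contributes ℓ−1 transpositions, so π is a product of 9 transpositions — odd.

odd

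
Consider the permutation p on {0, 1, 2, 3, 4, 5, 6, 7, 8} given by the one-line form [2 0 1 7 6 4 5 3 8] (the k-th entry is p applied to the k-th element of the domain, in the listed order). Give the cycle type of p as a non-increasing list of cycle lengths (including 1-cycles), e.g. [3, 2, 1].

[3, 3, 2, 1]

The disjoint cycles are (0, 2, 1)(3, 7)(4, 6, 5)(8), with lengths 3, 3, 2, 1 in non-increasing order.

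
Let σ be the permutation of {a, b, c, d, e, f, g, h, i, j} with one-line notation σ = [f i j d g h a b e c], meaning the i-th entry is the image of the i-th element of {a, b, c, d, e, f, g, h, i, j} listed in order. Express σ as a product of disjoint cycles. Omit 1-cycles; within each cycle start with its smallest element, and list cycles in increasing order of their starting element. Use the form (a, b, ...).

From a: a → f → h → b → i → e → g → a, closing the cycle (a, f, h, b, i, e, g).
Continuing from each remaining unvisited element yields (a, f, h, b, i, e, g)(c, j).

(a, f, h, b, i, e, g)(c, j)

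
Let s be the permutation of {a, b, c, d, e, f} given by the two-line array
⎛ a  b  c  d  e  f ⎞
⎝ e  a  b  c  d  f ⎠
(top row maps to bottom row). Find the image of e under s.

The entry below e in the array is d, so s(e) = d.

d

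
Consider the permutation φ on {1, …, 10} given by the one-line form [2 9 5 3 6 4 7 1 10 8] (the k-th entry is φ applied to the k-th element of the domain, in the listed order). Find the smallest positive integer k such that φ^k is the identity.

Writing φ as disjoint cycles, the cycle lengths are 5, 4, 1.
Since disjoint cycles commute, ord(φ) = lcm(5, 4) = 20.

20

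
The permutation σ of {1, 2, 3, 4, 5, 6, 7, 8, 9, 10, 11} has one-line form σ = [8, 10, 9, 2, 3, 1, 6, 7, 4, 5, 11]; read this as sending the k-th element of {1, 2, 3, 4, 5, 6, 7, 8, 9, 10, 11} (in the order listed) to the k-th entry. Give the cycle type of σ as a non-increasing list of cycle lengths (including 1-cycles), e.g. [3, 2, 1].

The disjoint cycles are (1, 8, 7, 6)(2, 10, 5, 3, 9, 4)(11), with lengths 6, 4, 1 in non-increasing order.

[6, 4, 1]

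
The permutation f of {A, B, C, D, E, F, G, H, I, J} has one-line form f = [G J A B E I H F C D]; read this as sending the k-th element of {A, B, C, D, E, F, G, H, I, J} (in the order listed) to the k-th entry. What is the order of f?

6

The disjoint-cycle form of f has cycle lengths 6, 3, 1.
Since disjoint cycles commute, ord(f) = lcm(6, 3) = 6.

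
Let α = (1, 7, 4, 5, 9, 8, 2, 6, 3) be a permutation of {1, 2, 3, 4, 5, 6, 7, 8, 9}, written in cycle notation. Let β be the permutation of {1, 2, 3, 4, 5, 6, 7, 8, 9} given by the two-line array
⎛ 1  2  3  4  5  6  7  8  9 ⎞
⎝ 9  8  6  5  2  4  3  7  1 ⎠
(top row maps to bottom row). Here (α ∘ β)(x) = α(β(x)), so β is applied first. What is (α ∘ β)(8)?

4

(α ∘ β)(8) = α(β(8)). β(8) = 7, then α(7) = 4. So (α ∘ β)(8) = 4.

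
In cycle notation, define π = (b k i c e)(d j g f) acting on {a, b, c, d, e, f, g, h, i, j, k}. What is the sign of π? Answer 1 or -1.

The cycle lengths are 5, 4, 1, 1.
A cycle is odd iff its length is even; π has 1 even-length cycle, so sgn(π) = (−1)^1 and π is odd.

-1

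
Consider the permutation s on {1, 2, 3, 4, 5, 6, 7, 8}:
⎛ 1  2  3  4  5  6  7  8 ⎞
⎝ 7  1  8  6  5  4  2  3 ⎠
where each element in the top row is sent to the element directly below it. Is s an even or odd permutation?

even

In disjoint-cycle form the cycle lengths are 3, 2, 2, 1.
A cycle of length ℓ contributes ℓ−1 transpositions, so s is a product of 2 + 1 + 1 = 4 transpositions — even.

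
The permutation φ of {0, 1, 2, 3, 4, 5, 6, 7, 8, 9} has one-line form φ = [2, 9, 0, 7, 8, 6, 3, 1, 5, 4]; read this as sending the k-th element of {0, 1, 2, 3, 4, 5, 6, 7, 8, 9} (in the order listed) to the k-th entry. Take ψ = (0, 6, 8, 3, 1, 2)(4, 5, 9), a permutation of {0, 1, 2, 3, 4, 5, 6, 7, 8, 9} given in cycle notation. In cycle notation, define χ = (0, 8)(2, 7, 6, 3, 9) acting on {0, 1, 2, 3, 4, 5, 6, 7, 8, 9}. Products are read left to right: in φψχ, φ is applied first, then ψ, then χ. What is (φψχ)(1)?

(φψχ)(1) = χ(ψ(φ(1))). φ(1) = 9, then ψ(9) = 4, then χ(4) = 4, so the result is 4.

4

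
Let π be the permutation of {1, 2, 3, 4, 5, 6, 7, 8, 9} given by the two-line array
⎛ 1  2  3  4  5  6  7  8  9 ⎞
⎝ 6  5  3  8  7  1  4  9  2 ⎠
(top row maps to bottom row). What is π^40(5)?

Tracing 5 → 7 → … returns to 5 after 6 steps, so 5 lies in a 6-cycle (2, 5, 7, 4, 8, 9).
On a 6-cycle, π^6 is the identity, so π^40 = π^4 there (40 ≡ 4 mod 6).
Advancing 4 steps from 5: 5 → 7 → 4 → 8 → 9.

9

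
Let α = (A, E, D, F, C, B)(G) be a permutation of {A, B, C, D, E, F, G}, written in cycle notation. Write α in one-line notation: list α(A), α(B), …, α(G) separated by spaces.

Reading each image from the cycles: A→E, B→A, C→B, D→F, E→D, F→C, G→G.
Listing these in domain order gives E A B F D C G.

E A B F D C G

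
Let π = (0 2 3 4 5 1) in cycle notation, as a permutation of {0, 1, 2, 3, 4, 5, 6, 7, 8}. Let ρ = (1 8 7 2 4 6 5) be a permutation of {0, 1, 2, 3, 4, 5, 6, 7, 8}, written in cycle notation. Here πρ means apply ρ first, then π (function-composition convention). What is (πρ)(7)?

First apply ρ: ρ(7) = 2, then π(2) = 3. Thus (πρ)(7) = 3.

3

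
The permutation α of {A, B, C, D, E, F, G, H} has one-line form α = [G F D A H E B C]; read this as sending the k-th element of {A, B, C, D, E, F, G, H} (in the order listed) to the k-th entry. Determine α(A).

G

A is element number 1 of the domain, and entry number 1 of the one-line form is G, so α(A) = G.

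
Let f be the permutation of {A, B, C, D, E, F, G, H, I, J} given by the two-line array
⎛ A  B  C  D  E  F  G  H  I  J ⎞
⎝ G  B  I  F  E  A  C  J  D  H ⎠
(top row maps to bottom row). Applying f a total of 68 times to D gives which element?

A

Tracing D → F → … returns to D after 6 steps, so D lies in a 6-cycle (A, G, C, I, D, F).
Since the cycle has length 6, f^68 acts on it the same as f^2 (68 mod 6 = 2).
Advancing 2 steps from D: D → F → A.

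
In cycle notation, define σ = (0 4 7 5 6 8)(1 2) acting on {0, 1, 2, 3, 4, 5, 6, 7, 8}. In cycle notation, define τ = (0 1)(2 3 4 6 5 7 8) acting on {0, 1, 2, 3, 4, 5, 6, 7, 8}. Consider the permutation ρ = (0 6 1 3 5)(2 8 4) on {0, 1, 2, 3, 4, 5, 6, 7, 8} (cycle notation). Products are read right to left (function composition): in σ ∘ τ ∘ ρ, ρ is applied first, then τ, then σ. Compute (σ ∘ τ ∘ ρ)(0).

Chase 0: ρ(0) = 6; τ(6) = 5; σ(5) = 6. Hence (σ ∘ τ ∘ ρ)(0) = 6.

6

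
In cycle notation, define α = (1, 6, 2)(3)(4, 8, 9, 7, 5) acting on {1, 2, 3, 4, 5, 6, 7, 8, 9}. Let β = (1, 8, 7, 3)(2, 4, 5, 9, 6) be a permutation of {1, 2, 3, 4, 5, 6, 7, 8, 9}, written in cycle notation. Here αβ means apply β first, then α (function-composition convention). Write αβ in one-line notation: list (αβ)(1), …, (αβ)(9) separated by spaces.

(αβ)(x) = α(β(x)). Computing each image: α(β(1)) = α(8) = 9, α(β(2)) = α(4) = 8, α(β(3)) = α(1) = 6, α(β(4)) = α(5) = 4, α(β(5)) = α(9) = 7, α(β(6)) = α(2) = 1, α(β(7)) = α(3) = 3, α(β(8)) = α(7) = 5, α(β(9)) = α(6) = 2.
Hence αβ = [9 8 6 4 7 1 3 5 2].

9 8 6 4 7 1 3 5 2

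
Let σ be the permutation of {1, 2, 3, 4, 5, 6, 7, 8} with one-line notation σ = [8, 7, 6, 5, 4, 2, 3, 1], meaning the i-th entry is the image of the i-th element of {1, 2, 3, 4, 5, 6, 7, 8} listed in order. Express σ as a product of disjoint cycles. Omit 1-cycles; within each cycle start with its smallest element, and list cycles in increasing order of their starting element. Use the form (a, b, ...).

(1, 8)(2, 7, 3, 6)(4, 5)

Start at 1 and follow images: 1 → 8 → 1, giving the cycle (1, 8).
Continuing from each remaining unvisited element yields (1, 8)(2, 7, 3, 6)(4, 5).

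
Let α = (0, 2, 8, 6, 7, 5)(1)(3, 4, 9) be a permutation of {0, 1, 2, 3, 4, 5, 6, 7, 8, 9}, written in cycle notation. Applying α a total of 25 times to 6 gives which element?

6 lies in the 6-cycle (0, 2, 8, 6, 7, 5).
Since the cycle has length 6, α^25 acts on it the same as α^1 (25 mod 6 = 1).
Advancing 1 step from 6: 6 → 7.

7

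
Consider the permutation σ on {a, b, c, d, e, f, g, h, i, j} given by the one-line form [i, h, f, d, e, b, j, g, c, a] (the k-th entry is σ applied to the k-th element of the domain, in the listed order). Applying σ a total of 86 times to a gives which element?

Tracing a → i → … returns to a after 8 steps, so a lies in an 8-cycle (a i c f b h g j).
Powers repeat with period 8 on this cycle, and 86 mod 8 = 6, so σ^86(a) = σ^6(a).
Advancing 6 steps from a: a → i → c → f → b → h → g.

g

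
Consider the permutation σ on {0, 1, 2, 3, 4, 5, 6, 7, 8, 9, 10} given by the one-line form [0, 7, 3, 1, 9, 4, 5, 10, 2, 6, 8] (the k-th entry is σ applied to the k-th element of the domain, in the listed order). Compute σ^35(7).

1

Tracing 7 → 10 → … returns to 7 after 6 steps, so 7 lies in a 6-cycle (1 7 10 8 2 3).
Powers repeat with period 6 on this cycle, and 35 mod 6 = 5, so σ^35(7) = σ^5(7).
Advancing 5 steps from 7: 7 → 10 → 8 → 2 → 3 → 1.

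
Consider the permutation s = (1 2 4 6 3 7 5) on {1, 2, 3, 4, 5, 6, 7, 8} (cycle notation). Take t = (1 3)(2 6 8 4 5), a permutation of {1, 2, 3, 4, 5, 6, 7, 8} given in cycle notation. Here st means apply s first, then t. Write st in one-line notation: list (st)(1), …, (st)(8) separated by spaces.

For each element, apply s then t: 1 → 2 → 6; 2 → 4 → 5; 3 → 7 → 7; 4 → 6 → 8; 5 → 1 → 3; 6 → 3 → 1; 7 → 5 → 2; 8 → 8 → 4.
Collecting the images, st = [6 5 7 8 3 1 2 4].

6 5 7 8 3 1 2 4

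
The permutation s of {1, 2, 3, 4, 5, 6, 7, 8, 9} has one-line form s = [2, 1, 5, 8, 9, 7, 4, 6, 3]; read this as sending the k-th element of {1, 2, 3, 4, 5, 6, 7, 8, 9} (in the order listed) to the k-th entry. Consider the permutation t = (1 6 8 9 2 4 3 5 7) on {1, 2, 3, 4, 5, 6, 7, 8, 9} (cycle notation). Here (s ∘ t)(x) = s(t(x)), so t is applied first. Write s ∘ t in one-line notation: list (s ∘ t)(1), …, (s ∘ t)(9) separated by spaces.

7 8 9 5 4 6 2 3 1

Chase each element through t then s: 1 → 6 → 7; 2 → 4 → 8; 3 → 5 → 9; 4 → 3 → 5; 5 → 7 → 4; 6 → 8 → 6; 7 → 1 → 2; 8 → 9 → 3; 9 → 2 → 1.
So s ∘ t in one-line form is 7 8 9 5 4 6 2 3 1.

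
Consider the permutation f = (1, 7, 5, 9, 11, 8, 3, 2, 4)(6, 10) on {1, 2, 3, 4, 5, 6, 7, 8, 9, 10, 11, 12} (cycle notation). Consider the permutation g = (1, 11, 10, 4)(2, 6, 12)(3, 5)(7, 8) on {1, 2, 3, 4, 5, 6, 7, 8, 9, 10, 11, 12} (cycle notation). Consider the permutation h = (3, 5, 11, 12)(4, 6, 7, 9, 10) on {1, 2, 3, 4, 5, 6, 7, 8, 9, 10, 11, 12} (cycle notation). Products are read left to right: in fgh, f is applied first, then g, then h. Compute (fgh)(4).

Apply the permutations in order: f(4) = 1, then g(1) = 11, then h(11) = 12. So (fgh)(4) = 12.

12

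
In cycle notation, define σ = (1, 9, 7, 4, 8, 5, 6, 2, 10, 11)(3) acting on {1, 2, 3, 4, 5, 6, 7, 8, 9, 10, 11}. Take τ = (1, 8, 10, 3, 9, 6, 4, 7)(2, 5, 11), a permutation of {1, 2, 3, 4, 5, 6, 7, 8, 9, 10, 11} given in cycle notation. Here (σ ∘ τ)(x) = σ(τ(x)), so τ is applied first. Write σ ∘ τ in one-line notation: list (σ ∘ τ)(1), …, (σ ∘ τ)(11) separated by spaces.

5 6 7 4 1 8 9 11 2 3 10

(σ ∘ τ)(x) = σ(τ(x)). Computing each image: σ(τ(1)) = σ(8) = 5, σ(τ(2)) = σ(5) = 6, σ(τ(3)) = σ(9) = 7, σ(τ(4)) = σ(7) = 4, σ(τ(5)) = σ(11) = 1, σ(τ(6)) = σ(4) = 8, σ(τ(7)) = σ(1) = 9, σ(τ(8)) = σ(10) = 11, σ(τ(9)) = σ(6) = 2, σ(τ(10)) = σ(3) = 3, σ(τ(11)) = σ(2) = 10.
Hence σ ∘ τ = [5 6 7 4 1 8 9 11 2 3 10].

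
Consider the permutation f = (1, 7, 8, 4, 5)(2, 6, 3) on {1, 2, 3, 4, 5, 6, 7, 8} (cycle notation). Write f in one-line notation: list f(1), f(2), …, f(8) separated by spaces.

Each element maps to the next entry in its cycle (wrapping to the front): 1→7, 2→6, 3→2, 4→5, 5→1, 6→3, 7→8, 8→4.
Listing these in domain order gives 7 6 2 5 1 3 8 4.

7 6 2 5 1 3 8 4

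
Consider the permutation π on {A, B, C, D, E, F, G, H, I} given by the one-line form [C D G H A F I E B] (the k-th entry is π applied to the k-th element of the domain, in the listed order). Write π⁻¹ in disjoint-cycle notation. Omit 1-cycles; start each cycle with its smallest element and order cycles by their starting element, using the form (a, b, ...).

The cycle decomposition of π is (A, C, G, I, B, D, H, E).
The inverse reverses every cycle; in canonical form, π⁻¹ = (A, E, H, D, B, I, G, C).

(A, E, H, D, B, I, G, C)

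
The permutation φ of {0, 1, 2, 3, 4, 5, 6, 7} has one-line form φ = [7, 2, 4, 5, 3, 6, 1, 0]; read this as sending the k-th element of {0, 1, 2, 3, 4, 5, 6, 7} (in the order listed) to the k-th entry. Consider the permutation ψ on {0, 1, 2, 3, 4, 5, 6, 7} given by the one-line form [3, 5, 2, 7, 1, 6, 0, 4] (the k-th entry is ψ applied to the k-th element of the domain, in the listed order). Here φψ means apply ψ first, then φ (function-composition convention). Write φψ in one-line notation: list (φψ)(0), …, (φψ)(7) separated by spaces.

(φψ)(x) = φ(ψ(x)). Computing each image: φ(ψ(0)) = φ(3) = 5, φ(ψ(1)) = φ(5) = 6, φ(ψ(2)) = φ(2) = 4, φ(ψ(3)) = φ(7) = 0, φ(ψ(4)) = φ(1) = 2, φ(ψ(5)) = φ(6) = 1, φ(ψ(6)) = φ(0) = 7, φ(ψ(7)) = φ(4) = 3.
Hence φψ = [5 6 4 0 2 1 7 3].

5 6 4 0 2 1 7 3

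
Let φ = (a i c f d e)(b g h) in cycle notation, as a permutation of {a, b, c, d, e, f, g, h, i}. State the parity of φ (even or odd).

The cycle lengths are 6, 3.
A cycle of length ℓ contributes ℓ−1 transpositions, so φ is a product of 5 + 2 = 7 transpositions — odd.

odd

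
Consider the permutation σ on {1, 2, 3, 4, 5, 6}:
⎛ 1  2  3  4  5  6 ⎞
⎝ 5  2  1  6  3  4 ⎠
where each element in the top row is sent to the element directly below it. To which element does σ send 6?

The entry below 6 in the array is 4, so σ(6) = 4.

4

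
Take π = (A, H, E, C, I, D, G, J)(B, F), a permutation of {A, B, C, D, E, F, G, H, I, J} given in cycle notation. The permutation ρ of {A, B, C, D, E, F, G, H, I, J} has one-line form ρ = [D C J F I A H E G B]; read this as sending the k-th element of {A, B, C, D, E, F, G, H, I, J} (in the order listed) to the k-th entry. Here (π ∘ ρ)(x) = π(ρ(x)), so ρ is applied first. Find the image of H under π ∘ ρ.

C

First apply ρ: ρ(H) = E, then π(E) = C. Thus (π ∘ ρ)(H) = C.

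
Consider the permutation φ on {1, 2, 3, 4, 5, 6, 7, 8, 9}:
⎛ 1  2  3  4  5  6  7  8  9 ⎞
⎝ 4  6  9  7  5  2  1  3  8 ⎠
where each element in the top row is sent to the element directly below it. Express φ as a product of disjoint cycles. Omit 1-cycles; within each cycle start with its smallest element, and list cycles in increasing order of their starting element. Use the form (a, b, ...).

(1, 4, 7)(2, 6)(3, 9, 8)

Start at 1 and follow images: 1 → 4 → 7 → 1, giving the cycle (1, 4, 7).
Repeating from the next unused element and collecting all non-trivial cycles gives (1, 4, 7)(2, 6)(3, 9, 8).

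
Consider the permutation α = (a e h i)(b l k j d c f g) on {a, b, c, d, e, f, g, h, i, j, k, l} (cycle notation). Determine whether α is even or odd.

The cycle lengths are 8, 4.
A cycle of length ℓ contributes ℓ−1 transpositions, so α is a product of 7 + 3 = 10 transpositions — even.

even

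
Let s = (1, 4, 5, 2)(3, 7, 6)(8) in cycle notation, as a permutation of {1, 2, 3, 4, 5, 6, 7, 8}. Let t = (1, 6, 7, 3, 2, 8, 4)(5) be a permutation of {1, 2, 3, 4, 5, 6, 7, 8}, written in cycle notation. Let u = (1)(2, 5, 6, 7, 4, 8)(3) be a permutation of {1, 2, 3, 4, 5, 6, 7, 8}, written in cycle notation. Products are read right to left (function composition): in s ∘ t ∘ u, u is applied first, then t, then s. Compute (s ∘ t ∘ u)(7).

4

Apply the permutations in order: u(7) = 4, then t(4) = 1, then s(1) = 4. So (s ∘ t ∘ u)(7) = 4.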